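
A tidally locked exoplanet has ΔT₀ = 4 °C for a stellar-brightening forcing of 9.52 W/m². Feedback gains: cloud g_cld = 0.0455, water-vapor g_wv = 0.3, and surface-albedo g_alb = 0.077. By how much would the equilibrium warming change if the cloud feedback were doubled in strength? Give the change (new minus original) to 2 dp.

0.59 °C

Original: g = 0.4225, ΔT = 4/(1−0.4225) = 6.9264 °C.
With doubled cloud: g' = 0.468, ΔT' = 4/(1−0.468) = 7.5188 °C.
Change = 7.5188 − 6.9264 = 0.59 °C.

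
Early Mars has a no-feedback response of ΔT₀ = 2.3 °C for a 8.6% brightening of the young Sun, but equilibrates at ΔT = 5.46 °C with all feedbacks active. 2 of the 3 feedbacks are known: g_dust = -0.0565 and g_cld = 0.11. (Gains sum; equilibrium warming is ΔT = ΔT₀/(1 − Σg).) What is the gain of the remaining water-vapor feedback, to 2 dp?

0.53

Amplification A = ΔT/ΔT₀ = 5.46/2.3 = 2.374.
Total gain g = 1 − 1/A = 1 − 1/2.374 = 0.5788.
Known gains sum to -0.0565 + 0.11 = 0.0535.
g_wv = 0.5788 − 0.0535 = 0.53.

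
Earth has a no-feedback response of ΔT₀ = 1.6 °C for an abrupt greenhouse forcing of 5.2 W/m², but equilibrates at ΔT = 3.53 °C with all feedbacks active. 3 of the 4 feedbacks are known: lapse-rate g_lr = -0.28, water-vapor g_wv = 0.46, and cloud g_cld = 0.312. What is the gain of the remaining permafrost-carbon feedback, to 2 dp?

0.05

Amplification A = ΔT/ΔT₀ = 3.53/1.6 = 2.206.
Total gain g = 1 − 1/A = 1 − 1/2.206 = 0.5467.
Known gains sum to -0.28 + 0.46 + 0.312 = 0.492.
g_pf = 0.5467 − 0.492 = 0.05.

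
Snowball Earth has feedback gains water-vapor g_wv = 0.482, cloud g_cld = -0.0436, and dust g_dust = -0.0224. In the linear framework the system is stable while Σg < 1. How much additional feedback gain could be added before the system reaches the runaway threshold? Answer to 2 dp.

0.58

Current total gain = 0.482 − 0.0436 − 0.0224 = 0.416.
Margin to runaway = 1 − 0.416 = 0.58.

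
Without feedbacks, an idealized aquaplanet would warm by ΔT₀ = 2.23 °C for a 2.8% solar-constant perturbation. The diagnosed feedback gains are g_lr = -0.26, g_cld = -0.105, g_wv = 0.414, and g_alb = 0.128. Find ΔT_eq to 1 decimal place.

Total gain g = -0.26 − 0.105 + 0.414 + 0.128 = 0.177.
Amplification A = 1/(1 − 0.177) = 1.215.
ΔT = 2.23 × 1.215 = 2.7 °C.

2.7 °C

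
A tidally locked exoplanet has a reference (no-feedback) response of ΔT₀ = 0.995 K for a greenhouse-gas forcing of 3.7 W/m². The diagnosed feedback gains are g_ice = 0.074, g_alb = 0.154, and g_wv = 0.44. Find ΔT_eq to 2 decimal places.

3.00 K

Total gain g = 0.074 + 0.154 + 0.44 = 0.668.
Amplification A = 1/(1 − 0.668) = 3.012.
ΔT = 0.995 × 3.012 = 3.00 K.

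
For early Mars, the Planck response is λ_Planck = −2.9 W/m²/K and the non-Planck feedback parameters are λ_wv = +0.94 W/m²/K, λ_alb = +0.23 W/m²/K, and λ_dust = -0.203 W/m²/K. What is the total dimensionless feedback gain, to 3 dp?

Convert to gains: g_wv = 0.94/2.9 = 0.3241; g_alb = 0.23/2.9 = 0.07931; g_dust = -0.203/2.9 = -0.07.
Total gain g = 0.33341.

0.333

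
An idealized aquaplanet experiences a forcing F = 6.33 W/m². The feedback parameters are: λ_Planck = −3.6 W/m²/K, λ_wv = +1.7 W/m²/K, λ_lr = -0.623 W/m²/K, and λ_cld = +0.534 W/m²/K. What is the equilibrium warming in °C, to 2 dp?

Net feedback parameter λ = (−3.6) + (+1.7) + (-0.623) + (+0.534) = -1.989 W/m²/K.
ΔT = −F/λ = −6.33/(-1.989) = 3.18 °C.

3.18 °C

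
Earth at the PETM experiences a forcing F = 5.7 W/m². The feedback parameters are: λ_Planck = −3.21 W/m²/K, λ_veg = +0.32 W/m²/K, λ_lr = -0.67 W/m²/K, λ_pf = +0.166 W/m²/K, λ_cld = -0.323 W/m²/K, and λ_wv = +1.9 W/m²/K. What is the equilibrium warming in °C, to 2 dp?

3.14 °C

Net feedback parameter λ = (−3.21) + (+0.32) + (-0.67) + (+0.166) + (-0.323) + (+1.9) = -1.817 W/m²/K.
ΔT = −F/λ = −5.7/(-1.817) = 3.14 °C.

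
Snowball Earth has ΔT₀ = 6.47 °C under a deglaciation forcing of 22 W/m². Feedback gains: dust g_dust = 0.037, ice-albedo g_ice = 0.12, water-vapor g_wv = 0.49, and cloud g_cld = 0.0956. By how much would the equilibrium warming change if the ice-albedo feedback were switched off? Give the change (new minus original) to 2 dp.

-7.99 °C

Original: g = 0.7426, ΔT = 6.47/(1−0.7426) = 25.1360 °C.
Without ice-albedo: g' = 0.6226, ΔT' = 6.47/(1−0.6226) = 17.1436 °C.
Change = 17.1436 − 25.1360 = -7.99 °C.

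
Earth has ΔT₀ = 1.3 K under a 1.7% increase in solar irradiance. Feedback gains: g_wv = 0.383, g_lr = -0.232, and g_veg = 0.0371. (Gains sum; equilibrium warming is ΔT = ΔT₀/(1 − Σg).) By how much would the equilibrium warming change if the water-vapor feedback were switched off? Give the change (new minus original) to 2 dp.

Original: g = 0.1881, ΔT = 1.3/(1−0.1881) = 1.6012 K.
Without water-vapor: g' = -0.1949, ΔT' = 1.3/(1+0.1949) = 1.0880 K.
Change = 1.0880 − 1.6012 = -0.51 K.

-0.51 K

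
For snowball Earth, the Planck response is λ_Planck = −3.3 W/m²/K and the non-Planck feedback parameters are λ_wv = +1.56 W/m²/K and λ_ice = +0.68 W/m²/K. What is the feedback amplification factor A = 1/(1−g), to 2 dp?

Convert to gains: g_wv = 1.56/3.3 = 0.4727; g_ice = 0.68/3.3 = 0.2061.
Total gain g = 0.6788.
A = 1/(1 − 0.6788) = 3.11.

3.11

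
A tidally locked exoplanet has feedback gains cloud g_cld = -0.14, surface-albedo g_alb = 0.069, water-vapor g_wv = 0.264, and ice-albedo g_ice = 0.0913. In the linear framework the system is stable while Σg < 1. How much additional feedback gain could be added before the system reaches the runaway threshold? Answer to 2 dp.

Current total gain = -0.14 + 0.069 + 0.264 + 0.0913 = 0.2843.
Margin to runaway = 1 − 0.2843 = 0.72.

0.72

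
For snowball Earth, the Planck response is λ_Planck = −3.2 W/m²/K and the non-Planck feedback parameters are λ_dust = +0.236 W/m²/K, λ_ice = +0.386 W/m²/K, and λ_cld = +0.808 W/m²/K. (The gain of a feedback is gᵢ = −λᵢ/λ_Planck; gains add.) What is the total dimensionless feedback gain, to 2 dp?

Convert to gains: g_dust = 0.236/3.2 = 0.07375; g_ice = 0.386/3.2 = 0.1206; g_cld = 0.808/3.2 = 0.2525.
Total gain g = 0.44685.

0.45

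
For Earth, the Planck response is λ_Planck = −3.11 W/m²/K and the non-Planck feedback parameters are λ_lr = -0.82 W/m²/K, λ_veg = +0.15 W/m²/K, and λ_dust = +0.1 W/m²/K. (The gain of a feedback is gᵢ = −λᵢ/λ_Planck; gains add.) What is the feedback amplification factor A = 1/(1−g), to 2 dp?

Convert to gains: g_lr = -0.82/3.11 = -0.2637; g_veg = 0.15/3.11 = 0.04823; g_dust = 0.1/3.11 = 0.03215.
Total gain g = -0.18332.
A = 1/(1 + 0.18332) = 0.85.

0.85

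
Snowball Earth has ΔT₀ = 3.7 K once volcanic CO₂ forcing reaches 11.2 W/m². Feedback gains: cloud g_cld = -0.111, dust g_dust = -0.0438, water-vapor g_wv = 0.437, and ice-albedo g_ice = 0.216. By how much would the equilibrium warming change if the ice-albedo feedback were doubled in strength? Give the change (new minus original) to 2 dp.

5.57 K

Original: g = 0.4982, ΔT = 3.7/(1−0.4982) = 7.3735 K.
With doubled ice-albedo: g' = 0.7142, ΔT' = 3.7/(1−0.7142) = 12.9461 K.
Change = 12.9461 − 7.3735 = 5.57 K.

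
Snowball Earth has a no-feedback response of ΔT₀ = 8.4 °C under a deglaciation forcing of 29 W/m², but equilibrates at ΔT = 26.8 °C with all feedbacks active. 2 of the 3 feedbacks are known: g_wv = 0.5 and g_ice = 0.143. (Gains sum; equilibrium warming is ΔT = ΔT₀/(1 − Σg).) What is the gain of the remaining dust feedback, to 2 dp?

Amplification A = ΔT/ΔT₀ = 26.8/8.4 = 3.19.
Total gain g = 1 − 1/A = 1 − 1/3.19 = 0.6865.
Known gains sum to 0.5 + 0.143 = 0.643.
g_dust = 0.6865 − 0.643 = 0.04.

0.04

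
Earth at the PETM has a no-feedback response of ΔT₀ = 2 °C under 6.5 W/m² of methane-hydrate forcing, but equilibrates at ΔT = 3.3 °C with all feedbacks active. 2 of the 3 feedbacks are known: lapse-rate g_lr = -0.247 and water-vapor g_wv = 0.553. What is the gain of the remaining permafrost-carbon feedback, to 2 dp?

Amplification A = ΔT/ΔT₀ = 3.3/2 = 1.65.
Total gain g = 1 − 1/A = 1 − 1/1.65 = 0.3939.
Known gains sum to -0.247 + 0.553 = 0.306.
g_pf = 0.3939 − 0.306 = 0.09.

0.09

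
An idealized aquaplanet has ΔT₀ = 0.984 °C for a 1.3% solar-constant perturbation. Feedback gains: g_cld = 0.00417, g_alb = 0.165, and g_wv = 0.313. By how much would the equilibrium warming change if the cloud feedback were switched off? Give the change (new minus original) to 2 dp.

Original: g = 0.48217, ΔT = 0.984/(1−0.48217) = 1.9002 °C.
Without cloud: g' = 0.478, ΔT' = 0.984/(1−0.478) = 1.8851 °C.
Change = 1.8851 − 1.9002 = -0.02 °C.

-0.02 °C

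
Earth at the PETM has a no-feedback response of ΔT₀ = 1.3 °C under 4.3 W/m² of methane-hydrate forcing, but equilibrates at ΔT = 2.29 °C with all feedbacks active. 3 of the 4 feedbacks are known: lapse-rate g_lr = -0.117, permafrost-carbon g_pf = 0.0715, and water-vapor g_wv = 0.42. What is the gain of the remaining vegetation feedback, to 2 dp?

Amplification A = ΔT/ΔT₀ = 2.29/1.3 = 1.762.
Total gain g = 1 − 1/A = 1 − 1/1.762 = 0.4325.
Known gains sum to -0.117 + 0.0715 + 0.42 = 0.3745.
g_veg = 0.4325 − 0.3745 = 0.06.

0.06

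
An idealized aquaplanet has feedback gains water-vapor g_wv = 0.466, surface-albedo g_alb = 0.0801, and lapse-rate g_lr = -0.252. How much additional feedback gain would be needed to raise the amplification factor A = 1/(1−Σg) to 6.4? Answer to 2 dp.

Current total gain = 0.2941.
Target gain for A = 6.4: g* = 1 − 1/6.4 = 0.8438.
Additional gain needed = 0.8438 − 0.2941 = 0.55.

0.55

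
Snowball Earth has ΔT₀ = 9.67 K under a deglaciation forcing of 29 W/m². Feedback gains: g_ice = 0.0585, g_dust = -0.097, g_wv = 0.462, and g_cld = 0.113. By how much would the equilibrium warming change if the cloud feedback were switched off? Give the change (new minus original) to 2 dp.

Original: g = 0.5365, ΔT = 9.67/(1−0.5365) = 20.8630 K.
Without cloud: g' = 0.4235, ΔT' = 9.67/(1−0.4235) = 16.7736 K.
Change = 16.7736 − 20.8630 = -4.09 K.

-4.09 K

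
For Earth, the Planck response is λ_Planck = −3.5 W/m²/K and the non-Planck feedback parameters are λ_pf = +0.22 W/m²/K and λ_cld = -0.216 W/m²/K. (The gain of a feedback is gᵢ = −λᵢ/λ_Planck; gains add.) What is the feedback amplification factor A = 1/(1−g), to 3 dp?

1.001

Convert to gains: g_pf = 0.22/3.5 = 0.06286; g_cld = -0.216/3.5 = -0.06171.
Total gain g = 0.00115.
A = 1/(1 − 0.00115) = 1.001.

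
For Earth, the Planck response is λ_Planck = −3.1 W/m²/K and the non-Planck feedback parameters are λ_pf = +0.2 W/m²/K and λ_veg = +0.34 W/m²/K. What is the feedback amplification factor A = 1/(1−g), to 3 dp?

1.211

Convert to gains: g_pf = 0.2/3.1 = 0.06452; g_veg = 0.34/3.1 = 0.1097.
Total gain g = 0.17422.
A = 1/(1 − 0.17422) = 1.211.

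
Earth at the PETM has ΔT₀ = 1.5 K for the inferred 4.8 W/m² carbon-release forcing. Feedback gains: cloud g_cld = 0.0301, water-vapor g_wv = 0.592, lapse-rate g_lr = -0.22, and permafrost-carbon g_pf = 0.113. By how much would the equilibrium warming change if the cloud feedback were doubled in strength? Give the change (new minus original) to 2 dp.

Original: g = 0.5151, ΔT = 1.5/(1−0.5151) = 3.0934 K.
With doubled cloud: g' = 0.5452, ΔT' = 1.5/(1−0.5452) = 3.2982 K.
Change = 3.2982 − 3.0934 = 0.20 K.

0.20 K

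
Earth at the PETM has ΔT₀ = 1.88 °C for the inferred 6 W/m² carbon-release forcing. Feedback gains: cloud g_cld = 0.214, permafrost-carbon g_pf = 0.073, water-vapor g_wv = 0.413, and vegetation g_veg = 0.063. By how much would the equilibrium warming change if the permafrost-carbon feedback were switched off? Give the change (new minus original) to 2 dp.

Original: g = 0.763, ΔT = 1.88/(1−0.763) = 7.9325 °C.
Without permafrost-carbon: g' = 0.69, ΔT' = 1.88/(1−0.69) = 6.0645 °C.
Change = 6.0645 − 7.9325 = -1.87 °C.

-1.87 °C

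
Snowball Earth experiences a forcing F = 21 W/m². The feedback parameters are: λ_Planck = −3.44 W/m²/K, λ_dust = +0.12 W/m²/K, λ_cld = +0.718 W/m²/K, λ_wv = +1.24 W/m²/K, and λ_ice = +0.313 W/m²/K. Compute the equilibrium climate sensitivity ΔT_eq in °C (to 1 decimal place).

20.0 °C

Net feedback parameter λ = (−3.44) + (+0.12) + (+0.718) + (+1.24) + (+0.313) = -1.049 W/m²/K.
ΔT = −F/λ = −21/(-1.049) = 20.0 °C.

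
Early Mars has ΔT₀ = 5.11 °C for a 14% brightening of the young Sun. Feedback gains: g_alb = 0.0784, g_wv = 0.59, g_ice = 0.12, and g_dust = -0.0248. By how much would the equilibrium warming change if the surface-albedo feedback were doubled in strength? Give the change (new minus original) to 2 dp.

10.73 °C

Original: g = 0.7636, ΔT = 5.11/(1−0.7636) = 21.6159 °C.
With doubled surface-albedo: g' = 0.842, ΔT' = 5.11/(1−0.842) = 32.3418 °C.
Change = 32.3418 − 21.6159 = 10.73 °C.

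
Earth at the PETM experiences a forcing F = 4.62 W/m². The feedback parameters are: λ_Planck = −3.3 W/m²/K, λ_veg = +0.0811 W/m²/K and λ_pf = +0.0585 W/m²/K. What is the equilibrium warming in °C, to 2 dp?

1.46 °C

Net feedback parameter λ = (−3.3) + (+0.0811) + (+0.0585) = -3.1604 W/m²/K.
ΔT = −F/λ = −4.62/(-3.1604) = 1.46 °C.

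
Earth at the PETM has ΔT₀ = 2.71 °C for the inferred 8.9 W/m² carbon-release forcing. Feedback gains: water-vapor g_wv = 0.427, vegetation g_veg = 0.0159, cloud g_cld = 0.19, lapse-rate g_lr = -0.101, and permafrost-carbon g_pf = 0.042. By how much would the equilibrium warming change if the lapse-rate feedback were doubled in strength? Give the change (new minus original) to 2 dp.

Original: g = 0.5739, ΔT = 2.71/(1−0.5739) = 6.3600 °C.
With doubled lapse-rate: g' = 0.4729, ΔT' = 2.71/(1−0.4729) = 5.1413 °C.
Change = 5.1413 − 6.3600 = -1.22 °C.

-1.22 °C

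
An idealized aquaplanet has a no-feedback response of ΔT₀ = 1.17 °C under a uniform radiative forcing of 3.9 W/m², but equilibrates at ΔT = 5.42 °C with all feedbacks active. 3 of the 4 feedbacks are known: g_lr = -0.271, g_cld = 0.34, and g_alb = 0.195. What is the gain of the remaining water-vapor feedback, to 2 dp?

Amplification A = ΔT/ΔT₀ = 5.42/1.17 = 4.632.
Total gain g = 1 − 1/A = 1 − 1/4.632 = 0.7841.
Known gains sum to -0.271 + 0.34 + 0.195 = 0.264.
g_wv = 0.7841 − 0.264 = 0.52.

0.52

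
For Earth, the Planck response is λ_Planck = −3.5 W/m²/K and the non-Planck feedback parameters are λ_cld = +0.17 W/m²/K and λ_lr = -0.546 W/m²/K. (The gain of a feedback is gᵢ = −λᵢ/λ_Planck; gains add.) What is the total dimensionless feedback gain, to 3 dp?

-0.107

Convert to gains: g_cld = 0.17/3.5 = 0.04857; g_lr = -0.546/3.5 = -0.156.
Total gain g = -0.10743.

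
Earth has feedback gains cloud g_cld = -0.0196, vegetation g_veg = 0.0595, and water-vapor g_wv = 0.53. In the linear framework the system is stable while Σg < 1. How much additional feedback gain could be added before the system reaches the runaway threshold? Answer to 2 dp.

0.43

Current total gain = -0.0196 + 0.0595 + 0.53 = 0.5699.
Margin to runaway = 1 − 0.5699 = 0.43.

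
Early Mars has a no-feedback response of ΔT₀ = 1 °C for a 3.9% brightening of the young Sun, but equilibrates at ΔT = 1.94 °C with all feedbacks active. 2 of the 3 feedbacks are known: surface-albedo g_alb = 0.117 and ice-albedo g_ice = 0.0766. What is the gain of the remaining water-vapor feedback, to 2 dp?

0.29

Amplification A = ΔT/ΔT₀ = 1.94/1 = 1.94.
Total gain g = 1 − 1/A = 1 − 1/1.94 = 0.4845.
Known gains sum to 0.117 + 0.0766 = 0.1936.
g_wv = 0.4845 − 0.1936 = 0.29.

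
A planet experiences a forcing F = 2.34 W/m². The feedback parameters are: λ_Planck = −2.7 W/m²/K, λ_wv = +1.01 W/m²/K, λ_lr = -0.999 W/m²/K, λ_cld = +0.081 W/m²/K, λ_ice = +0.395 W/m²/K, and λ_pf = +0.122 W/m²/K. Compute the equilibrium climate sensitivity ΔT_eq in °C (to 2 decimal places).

1.12 °C

Net feedback parameter λ = (−2.7) + (+1.01) + (-0.999) + (+0.081) + (+0.395) + (+0.122) = -2.091 W/m²/K.
ΔT = −F/λ = −2.34/(-2.091) = 1.12 °C.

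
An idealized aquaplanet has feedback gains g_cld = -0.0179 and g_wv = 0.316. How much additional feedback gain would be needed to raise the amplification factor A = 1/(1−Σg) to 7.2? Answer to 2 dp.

0.56

Current total gain = 0.2981.
Target gain for A = 7.2: g* = 1 − 1/7.2 = 0.8611.
Additional gain needed = 0.8611 − 0.2981 = 0.56.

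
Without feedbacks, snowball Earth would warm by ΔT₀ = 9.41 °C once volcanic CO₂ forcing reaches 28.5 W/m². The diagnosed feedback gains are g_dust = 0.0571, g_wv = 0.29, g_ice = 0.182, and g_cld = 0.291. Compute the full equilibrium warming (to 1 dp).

52.3 °C

Total gain g = 0.0571 + 0.29 + 0.182 + 0.291 = 0.8201.
Amplification A = 1/(1 − 0.8201) = 5.559.
ΔT = 9.41 × 5.559 = 52.3 °C.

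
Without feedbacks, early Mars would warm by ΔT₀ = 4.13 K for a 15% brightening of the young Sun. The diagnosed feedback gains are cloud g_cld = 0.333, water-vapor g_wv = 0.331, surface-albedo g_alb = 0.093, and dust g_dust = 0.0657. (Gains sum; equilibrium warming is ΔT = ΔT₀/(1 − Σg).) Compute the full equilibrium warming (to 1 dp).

23.3 K

Total gain g = 0.333 + 0.331 + 0.093 + 0.0657 = 0.8227.
Amplification A = 1/(1 − 0.8227) = 5.64.
ΔT = 4.13 × 5.64 = 23.3 K.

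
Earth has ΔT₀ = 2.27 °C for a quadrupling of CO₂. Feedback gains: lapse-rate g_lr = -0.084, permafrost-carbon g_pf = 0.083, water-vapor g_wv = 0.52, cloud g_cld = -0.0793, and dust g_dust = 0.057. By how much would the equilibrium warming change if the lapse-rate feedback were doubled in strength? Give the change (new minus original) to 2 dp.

-0.65 °C

Original: g = 0.4967, ΔT = 2.27/(1−0.4967) = 4.5102 °C.
With doubled lapse-rate: g' = 0.4127, ΔT' = 2.27/(1−0.4127) = 3.8651 °C.
Change = 3.8651 − 4.5102 = -0.65 °C.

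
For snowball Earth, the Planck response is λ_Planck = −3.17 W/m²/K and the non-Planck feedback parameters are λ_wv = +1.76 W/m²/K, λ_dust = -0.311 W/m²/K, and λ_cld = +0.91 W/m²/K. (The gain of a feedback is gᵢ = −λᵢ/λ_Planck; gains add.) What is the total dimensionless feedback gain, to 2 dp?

0.74

Convert to gains: g_wv = 1.76/3.17 = 0.5552; g_dust = -0.311/3.17 = -0.09811; g_cld = 0.91/3.17 = 0.2871.
Total gain g = 0.74419.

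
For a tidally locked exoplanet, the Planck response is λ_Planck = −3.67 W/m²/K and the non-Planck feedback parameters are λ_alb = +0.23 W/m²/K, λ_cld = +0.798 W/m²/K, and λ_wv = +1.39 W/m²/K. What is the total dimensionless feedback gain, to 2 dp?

Convert to gains: g_alb = 0.23/3.67 = 0.06267; g_cld = 0.798/3.67 = 0.2174; g_wv = 1.39/3.67 = 0.3787.
Total gain g = 0.65877.

0.66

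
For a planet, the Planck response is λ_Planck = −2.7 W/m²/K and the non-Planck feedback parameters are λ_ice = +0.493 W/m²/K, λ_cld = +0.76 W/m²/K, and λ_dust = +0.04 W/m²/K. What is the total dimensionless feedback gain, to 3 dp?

Convert to gains: g_ice = 0.493/2.7 = 0.1826; g_cld = 0.76/2.7 = 0.2815; g_dust = 0.04/2.7 = 0.01481.
Total gain g = 0.47891.

0.479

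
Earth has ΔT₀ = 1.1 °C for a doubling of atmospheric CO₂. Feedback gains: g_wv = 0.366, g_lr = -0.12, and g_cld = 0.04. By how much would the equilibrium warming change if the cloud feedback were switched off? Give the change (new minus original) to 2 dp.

Original: g = 0.286, ΔT = 1.1/(1−0.286) = 1.5406 °C.
Without cloud: g' = 0.246, ΔT' = 1.1/(1−0.246) = 1.4589 °C.
Change = 1.4589 − 1.5406 = -0.08 °C.

-0.08 °C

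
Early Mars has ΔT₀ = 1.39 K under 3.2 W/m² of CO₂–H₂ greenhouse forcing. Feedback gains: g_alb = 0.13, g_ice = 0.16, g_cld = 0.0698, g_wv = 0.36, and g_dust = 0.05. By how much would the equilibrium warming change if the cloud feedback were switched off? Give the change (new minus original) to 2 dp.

Original: g = 0.7698, ΔT = 1.39/(1−0.7698) = 6.0382 K.
Without cloud: g' = 0.7, ΔT' = 1.39/(1−0.7) = 4.6333 K.
Change = 4.6333 − 6.0382 = -1.40 K.

-1.40 K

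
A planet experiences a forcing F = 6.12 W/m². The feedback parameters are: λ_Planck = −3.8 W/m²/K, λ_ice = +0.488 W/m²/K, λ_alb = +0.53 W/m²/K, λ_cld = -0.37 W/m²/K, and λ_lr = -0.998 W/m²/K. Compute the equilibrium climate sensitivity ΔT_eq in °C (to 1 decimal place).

Net feedback parameter λ = (−3.8) + (+0.488) + (+0.53) + (-0.37) + (-0.998) = -4.15 W/m²/K.
ΔT = −F/λ = −6.12/(-4.15) = 1.5 °C.

1.5 °C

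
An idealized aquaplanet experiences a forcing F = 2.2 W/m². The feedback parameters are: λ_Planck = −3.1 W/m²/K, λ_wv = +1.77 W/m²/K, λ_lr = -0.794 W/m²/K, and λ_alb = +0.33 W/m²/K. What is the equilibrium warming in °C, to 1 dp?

Net feedback parameter λ = (−3.1) + (+1.77) + (-0.794) + (+0.33) = -1.794 W/m²/K.
ΔT = −F/λ = −2.2/(-1.794) = 1.2 °C.

1.2 °C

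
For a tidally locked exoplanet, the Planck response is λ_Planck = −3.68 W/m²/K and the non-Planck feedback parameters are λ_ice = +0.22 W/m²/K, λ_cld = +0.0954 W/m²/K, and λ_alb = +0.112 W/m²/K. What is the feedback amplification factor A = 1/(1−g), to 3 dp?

Convert to gains: g_ice = 0.22/3.68 = 0.05978; g_cld = 0.0954/3.68 = 0.02592; g_alb = 0.112/3.68 = 0.03043.
Total gain g = 0.11613.
A = 1/(1 − 0.11613) = 1.131.

1.131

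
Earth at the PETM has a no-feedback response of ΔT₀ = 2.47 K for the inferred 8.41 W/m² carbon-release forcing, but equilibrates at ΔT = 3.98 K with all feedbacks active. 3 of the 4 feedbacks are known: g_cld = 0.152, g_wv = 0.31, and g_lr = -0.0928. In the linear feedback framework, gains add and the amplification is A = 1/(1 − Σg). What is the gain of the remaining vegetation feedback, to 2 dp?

0.01

Amplification A = ΔT/ΔT₀ = 3.98/2.47 = 1.611.
Total gain g = 1 − 1/A = 1 − 1/1.611 = 0.3793.
Known gains sum to 0.152 + 0.31 − 0.0928 = 0.3692.
g_veg = 0.3793 − 0.3692 = 0.01.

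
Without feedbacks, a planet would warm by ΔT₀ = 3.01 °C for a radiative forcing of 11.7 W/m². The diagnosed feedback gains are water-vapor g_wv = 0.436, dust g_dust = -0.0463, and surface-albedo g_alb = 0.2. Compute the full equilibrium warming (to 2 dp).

7.34 °C

Total gain g = 0.436 − 0.0463 + 0.2 = 0.5897.
Amplification A = 1/(1 − 0.5897) = 2.437.
ΔT = 3.01 × 2.437 = 7.34 °C.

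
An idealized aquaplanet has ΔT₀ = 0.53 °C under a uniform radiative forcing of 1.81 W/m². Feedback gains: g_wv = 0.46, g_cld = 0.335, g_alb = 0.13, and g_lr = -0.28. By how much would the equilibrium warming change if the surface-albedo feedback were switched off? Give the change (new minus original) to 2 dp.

-0.40 °C

Original: g = 0.645, ΔT = 0.53/(1−0.645) = 1.4930 °C.
Without surface-albedo: g' = 0.515, ΔT' = 0.53/(1−0.515) = 1.0928 °C.
Change = 1.0928 − 1.4930 = -0.40 °C.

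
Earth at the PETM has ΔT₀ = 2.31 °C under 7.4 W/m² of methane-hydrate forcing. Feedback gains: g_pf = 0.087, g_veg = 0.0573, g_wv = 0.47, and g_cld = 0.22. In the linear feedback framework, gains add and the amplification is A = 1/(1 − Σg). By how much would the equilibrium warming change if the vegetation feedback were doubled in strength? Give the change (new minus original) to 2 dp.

7.37 °C

Original: g = 0.8343, ΔT = 2.31/(1−0.8343) = 13.9409 °C.
With doubled vegetation: g' = 0.8916, ΔT' = 2.31/(1−0.8916) = 21.3100 °C.
Change = 21.3100 − 13.9409 = 7.37 °C.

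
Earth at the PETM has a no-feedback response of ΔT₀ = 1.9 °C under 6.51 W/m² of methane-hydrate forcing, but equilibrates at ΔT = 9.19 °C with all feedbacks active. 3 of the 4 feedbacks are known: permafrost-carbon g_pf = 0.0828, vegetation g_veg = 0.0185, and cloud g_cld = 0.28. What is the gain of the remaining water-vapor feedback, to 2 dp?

Amplification A = ΔT/ΔT₀ = 9.19/1.9 = 4.837.
Total gain g = 1 − 1/A = 1 − 1/4.837 = 0.7933.
Known gains sum to 0.0828 + 0.0185 + 0.28 = 0.3813.
g_wv = 0.7933 − 0.3813 = 0.41.

0.41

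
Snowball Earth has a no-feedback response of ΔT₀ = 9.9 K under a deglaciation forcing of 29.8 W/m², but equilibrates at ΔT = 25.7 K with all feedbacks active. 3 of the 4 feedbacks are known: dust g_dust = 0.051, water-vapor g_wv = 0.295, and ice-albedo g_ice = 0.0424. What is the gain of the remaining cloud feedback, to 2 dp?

0.23

Amplification A = ΔT/ΔT₀ = 25.7/9.9 = 2.596.
Total gain g = 1 − 1/A = 1 − 1/2.596 = 0.6148.
Known gains sum to 0.051 + 0.295 + 0.0424 = 0.3884.
g_cld = 0.6148 − 0.3884 = 0.23.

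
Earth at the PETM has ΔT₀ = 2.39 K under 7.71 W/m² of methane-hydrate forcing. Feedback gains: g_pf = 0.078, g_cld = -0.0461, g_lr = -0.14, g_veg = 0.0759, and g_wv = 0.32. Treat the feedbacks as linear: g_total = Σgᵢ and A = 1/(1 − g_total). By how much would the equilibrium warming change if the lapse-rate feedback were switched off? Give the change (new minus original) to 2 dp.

0.82 K

Original: g = 0.2878, ΔT = 2.39/(1−0.2878) = 3.3558 K.
Without lapse-rate: g' = 0.4278, ΔT' = 2.39/(1−0.4278) = 4.1769 K.
Change = 4.1769 − 3.3558 = 0.82 K.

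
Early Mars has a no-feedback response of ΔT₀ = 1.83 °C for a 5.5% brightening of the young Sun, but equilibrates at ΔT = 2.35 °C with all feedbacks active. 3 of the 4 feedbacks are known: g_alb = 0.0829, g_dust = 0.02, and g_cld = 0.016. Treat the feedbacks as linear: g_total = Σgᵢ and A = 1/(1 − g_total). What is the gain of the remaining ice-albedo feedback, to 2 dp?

0.10

Amplification A = ΔT/ΔT₀ = 2.35/1.83 = 1.284.
Total gain g = 1 − 1/A = 1 − 1/1.284 = 0.2212.
Known gains sum to 0.0829 + 0.02 + 0.016 = 0.1189.
g_ice = 0.2212 − 0.1189 = 0.10.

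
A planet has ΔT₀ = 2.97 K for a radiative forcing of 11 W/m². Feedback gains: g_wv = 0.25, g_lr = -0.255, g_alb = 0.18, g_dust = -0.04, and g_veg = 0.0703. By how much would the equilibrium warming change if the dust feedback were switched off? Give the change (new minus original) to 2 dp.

0.20 K

Original: g = 0.2053, ΔT = 2.97/(1−0.2053) = 3.7373 K.
Without dust: g' = 0.2453, ΔT' = 2.97/(1−0.2453) = 3.9353 K.
Change = 3.9353 − 3.7373 = 0.20 K.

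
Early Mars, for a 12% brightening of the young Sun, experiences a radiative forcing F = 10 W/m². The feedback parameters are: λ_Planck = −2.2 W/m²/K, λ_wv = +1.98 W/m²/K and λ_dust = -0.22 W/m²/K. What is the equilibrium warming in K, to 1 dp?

22.7 K

Net feedback parameter λ = (−2.2) + (+1.98) + (-0.22) = -0.44 W/m²/K.
ΔT = −F/λ = −10/(-0.44) = 22.7 K.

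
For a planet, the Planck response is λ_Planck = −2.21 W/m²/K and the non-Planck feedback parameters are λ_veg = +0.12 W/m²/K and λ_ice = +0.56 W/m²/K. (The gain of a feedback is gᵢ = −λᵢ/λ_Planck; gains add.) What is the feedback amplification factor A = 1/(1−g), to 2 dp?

Convert to gains: g_veg = 0.12/2.21 = 0.0543; g_ice = 0.56/2.21 = 0.2534.
Total gain g = 0.3077.
A = 1/(1 − 0.3077) = 1.44.

1.44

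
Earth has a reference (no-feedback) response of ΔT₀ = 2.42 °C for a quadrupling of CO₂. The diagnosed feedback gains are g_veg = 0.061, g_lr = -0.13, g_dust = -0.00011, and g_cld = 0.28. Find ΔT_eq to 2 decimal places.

Total gain g = 0.061 − 0.13 − 0.00011 + 0.28 = 0.21089.
Amplification A = 1/(1 − 0.21089) = 1.267.
ΔT = 2.42 × 1.267 = 3.07 °C.

3.07 °C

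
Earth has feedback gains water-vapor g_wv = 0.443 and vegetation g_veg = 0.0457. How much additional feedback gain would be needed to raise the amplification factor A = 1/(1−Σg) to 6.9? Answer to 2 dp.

0.37

Current total gain = 0.4887.
Target gain for A = 6.9: g* = 1 − 1/6.9 = 0.8551.
Additional gain needed = 0.8551 − 0.4887 = 0.37.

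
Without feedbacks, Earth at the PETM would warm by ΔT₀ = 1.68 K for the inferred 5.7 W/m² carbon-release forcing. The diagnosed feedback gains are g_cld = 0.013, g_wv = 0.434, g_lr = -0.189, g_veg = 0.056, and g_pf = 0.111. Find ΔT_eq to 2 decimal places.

2.92 K

Total gain g = 0.013 + 0.434 − 0.189 + 0.056 + 0.111 = 0.425.
Amplification A = 1/(1 − 0.425) = 1.739.
ΔT = 1.68 × 1.739 = 2.92 K.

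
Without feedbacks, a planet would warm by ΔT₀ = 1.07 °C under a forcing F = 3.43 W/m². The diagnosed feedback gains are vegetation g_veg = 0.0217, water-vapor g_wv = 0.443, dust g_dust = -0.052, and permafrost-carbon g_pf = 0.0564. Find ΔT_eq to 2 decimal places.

Total gain g = 0.0217 + 0.443 − 0.052 + 0.0564 = 0.4691.
Amplification A = 1/(1 − 0.4691) = 1.884.
ΔT = 1.07 × 1.884 = 2.02 °C.

2.02 °C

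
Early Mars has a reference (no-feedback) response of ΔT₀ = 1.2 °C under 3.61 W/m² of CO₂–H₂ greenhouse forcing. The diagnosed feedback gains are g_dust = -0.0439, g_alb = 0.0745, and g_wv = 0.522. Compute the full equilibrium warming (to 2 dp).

Total gain g = -0.0439 + 0.0745 + 0.522 = 0.5526.
Amplification A = 1/(1 − 0.5526) = 2.235.
ΔT = 1.2 × 2.235 = 2.68 °C.

2.68 °C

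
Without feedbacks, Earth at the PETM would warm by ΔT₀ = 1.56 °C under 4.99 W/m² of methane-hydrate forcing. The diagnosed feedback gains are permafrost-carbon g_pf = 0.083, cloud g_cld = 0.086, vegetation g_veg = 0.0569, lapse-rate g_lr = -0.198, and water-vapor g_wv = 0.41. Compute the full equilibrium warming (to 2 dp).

2.78 °C

Total gain g = 0.083 + 0.086 + 0.0569 − 0.198 + 0.41 = 0.4379.
Amplification A = 1/(1 − 0.4379) = 1.779.
ΔT = 1.56 × 1.779 = 2.78 °C.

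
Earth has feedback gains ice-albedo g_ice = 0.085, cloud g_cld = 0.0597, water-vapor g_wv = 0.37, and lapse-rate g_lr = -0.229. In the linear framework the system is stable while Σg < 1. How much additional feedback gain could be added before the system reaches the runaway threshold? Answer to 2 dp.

Current total gain = 0.085 + 0.0597 + 0.37 − 0.229 = 0.2857.
Margin to runaway = 1 − 0.2857 = 0.71.

0.71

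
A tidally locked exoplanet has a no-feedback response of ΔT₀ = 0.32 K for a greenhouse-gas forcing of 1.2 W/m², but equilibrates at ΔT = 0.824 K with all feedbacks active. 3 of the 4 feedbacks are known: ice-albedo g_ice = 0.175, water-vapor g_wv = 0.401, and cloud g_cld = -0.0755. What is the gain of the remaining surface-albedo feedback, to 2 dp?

Amplification A = ΔT/ΔT₀ = 0.824/0.32 = 2.575.
Total gain g = 1 − 1/A = 1 − 1/2.575 = 0.6117.
Known gains sum to 0.175 + 0.401 − 0.0755 = 0.5005.
g_alb = 0.6117 − 0.5005 = 0.11.

0.11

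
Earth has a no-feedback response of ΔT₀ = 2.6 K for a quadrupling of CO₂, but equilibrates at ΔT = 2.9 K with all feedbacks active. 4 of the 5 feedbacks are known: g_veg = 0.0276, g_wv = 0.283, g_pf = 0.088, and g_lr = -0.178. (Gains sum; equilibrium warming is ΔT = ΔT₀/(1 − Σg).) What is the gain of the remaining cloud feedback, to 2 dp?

-0.12

Amplification A = ΔT/ΔT₀ = 2.9/2.6 = 1.115.
Total gain g = 1 − 1/A = 1 − 1/1.115 = 0.1031.
Known gains sum to 0.0276 + 0.283 + 0.088 − 0.178 = 0.2206.
g_cld = 0.1031 − 0.2206 = -0.12.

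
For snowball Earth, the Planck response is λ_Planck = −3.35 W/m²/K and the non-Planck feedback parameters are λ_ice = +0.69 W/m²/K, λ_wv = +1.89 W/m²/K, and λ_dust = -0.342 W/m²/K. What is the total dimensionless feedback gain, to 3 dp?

0.668

Convert to gains: g_ice = 0.69/3.35 = 0.206; g_wv = 1.89/3.35 = 0.5642; g_dust = -0.342/3.35 = -0.1021.
Total gain g = 0.6681.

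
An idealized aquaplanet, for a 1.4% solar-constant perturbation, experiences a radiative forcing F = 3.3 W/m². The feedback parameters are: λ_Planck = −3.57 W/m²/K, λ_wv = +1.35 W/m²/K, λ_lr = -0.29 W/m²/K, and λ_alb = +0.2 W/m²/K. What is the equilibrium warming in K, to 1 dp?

1.4 K

Net feedback parameter λ = (−3.57) + (+1.35) + (-0.29) + (+0.2) = -2.31 W/m²/K.
ΔT = −F/λ = −3.3/(-2.31) = 1.4 K.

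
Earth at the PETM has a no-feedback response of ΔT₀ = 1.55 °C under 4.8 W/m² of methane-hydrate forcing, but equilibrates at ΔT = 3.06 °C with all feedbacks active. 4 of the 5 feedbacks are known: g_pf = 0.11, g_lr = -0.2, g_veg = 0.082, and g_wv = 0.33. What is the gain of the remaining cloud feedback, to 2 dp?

0.17

Amplification A = ΔT/ΔT₀ = 3.06/1.55 = 1.974.
Total gain g = 1 − 1/A = 1 − 1/1.974 = 0.4934.
Known gains sum to 0.11 − 0.2 + 0.082 + 0.33 = 0.322.
g_cld = 0.4934 − 0.322 = 0.17.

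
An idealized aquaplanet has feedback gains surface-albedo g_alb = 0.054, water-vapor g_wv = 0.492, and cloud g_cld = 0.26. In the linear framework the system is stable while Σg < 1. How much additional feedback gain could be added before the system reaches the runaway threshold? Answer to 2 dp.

Current total gain = 0.054 + 0.492 + 0.26 = 0.806.
Margin to runaway = 1 − 0.806 = 0.19.

0.19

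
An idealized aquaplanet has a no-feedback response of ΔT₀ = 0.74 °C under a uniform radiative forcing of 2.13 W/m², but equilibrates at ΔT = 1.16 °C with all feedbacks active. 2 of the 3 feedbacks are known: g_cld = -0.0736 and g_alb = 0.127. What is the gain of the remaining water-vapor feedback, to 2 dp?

0.31

Amplification A = ΔT/ΔT₀ = 1.16/0.74 = 1.568.
Total gain g = 1 − 1/A = 1 − 1/1.568 = 0.3622.
Known gains sum to -0.0736 + 0.127 = 0.0534.
g_wv = 0.3622 − 0.0534 = 0.31.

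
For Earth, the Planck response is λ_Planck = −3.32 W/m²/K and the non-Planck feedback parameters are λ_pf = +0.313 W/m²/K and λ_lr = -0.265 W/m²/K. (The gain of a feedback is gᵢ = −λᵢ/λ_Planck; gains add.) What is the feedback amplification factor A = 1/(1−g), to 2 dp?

Convert to gains: g_pf = 0.313/3.32 = 0.09428; g_lr = -0.265/3.32 = -0.07982.
Total gain g = 0.01446.
A = 1/(1 − 0.01446) = 1.01.

1.01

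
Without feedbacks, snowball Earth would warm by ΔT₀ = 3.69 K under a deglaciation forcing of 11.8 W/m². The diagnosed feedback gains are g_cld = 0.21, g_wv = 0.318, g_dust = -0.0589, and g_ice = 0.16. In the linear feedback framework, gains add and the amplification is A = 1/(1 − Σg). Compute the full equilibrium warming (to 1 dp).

9.9 K

Total gain g = 0.21 + 0.318 − 0.0589 + 0.16 = 0.6291.
Amplification A = 1/(1 − 0.6291) = 2.696.
ΔT = 3.69 × 2.696 = 9.9 K.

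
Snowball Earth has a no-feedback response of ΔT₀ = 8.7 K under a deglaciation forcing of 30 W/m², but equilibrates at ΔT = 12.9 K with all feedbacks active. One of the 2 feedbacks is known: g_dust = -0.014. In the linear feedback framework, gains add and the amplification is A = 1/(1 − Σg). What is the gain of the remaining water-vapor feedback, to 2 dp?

0.34

Amplification A = ΔT/ΔT₀ = 12.9/8.7 = 1.483.
Total gain g = 1 − 1/A = 1 − 1/1.483 = 0.3257.
The known gain is -0.014.
g_wv = 0.3257 + 0.014 = 0.34.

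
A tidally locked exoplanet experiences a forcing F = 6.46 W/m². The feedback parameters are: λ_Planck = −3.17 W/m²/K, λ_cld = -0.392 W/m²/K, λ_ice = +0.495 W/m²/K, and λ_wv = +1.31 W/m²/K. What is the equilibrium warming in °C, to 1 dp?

3.7 °C

Net feedback parameter λ = (−3.17) + (-0.392) + (+0.495) + (+1.31) = -1.757 W/m²/K.
ΔT = −F/λ = −6.46/(-1.757) = 3.7 °C.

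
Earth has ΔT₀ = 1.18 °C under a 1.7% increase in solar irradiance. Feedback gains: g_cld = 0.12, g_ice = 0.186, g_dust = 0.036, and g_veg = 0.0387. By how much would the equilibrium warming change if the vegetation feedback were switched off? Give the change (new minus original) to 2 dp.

-0.11 °C

Original: g = 0.3807, ΔT = 1.18/(1−0.3807) = 1.9054 °C.
Without vegetation: g' = 0.342, ΔT' = 1.18/(1−0.342) = 1.7933 °C.
Change = 1.7933 − 1.9054 = -0.11 °C.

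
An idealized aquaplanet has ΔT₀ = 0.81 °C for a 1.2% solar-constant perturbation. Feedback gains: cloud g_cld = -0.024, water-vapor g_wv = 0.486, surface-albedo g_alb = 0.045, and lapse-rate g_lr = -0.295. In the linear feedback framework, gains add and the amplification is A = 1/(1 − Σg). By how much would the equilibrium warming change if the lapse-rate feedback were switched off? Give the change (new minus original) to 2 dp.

0.62 °C

Original: g = 0.212, ΔT = 0.81/(1−0.212) = 1.0279 °C.
Without lapse-rate: g' = 0.507, ΔT' = 0.81/(1−0.507) = 1.6430 °C.
Change = 1.6430 − 1.0279 = 0.62 °C.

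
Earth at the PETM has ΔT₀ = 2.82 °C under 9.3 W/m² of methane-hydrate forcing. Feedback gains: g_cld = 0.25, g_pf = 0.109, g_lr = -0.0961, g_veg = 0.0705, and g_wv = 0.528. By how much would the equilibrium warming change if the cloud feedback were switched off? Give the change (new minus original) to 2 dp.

Original: g = 0.8614, ΔT = 2.82/(1−0.8614) = 20.3463 °C.
Without cloud: g' = 0.6114, ΔT' = 2.82/(1−0.6114) = 7.2568 °C.
Change = 7.2568 − 20.3463 = -13.09 °C.

-13.09 °C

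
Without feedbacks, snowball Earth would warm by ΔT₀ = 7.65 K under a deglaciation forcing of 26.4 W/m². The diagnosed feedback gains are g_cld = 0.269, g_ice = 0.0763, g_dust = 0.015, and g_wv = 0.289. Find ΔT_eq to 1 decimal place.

Total gain g = 0.269 + 0.0763 + 0.015 + 0.289 = 0.6493.
Amplification A = 1/(1 − 0.6493) = 2.851.
ΔT = 7.65 × 2.851 = 21.8 K.

21.8 K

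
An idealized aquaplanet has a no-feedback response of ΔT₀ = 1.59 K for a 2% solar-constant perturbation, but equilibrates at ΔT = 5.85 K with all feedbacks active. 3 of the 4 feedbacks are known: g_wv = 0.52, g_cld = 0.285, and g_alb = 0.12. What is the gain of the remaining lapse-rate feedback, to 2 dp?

Amplification A = ΔT/ΔT₀ = 5.85/1.59 = 3.679.
Total gain g = 1 − 1/A = 1 − 1/3.679 = 0.7282.
Known gains sum to 0.52 + 0.285 + 0.12 = 0.925.
g_lr = 0.7282 − 0.925 = -0.20.

-0.20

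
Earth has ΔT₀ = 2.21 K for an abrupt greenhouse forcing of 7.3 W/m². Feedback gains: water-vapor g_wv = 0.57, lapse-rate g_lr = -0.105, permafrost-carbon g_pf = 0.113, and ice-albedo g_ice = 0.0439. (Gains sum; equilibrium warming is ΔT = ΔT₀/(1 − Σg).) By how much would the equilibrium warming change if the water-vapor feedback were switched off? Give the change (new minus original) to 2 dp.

-3.51 K

Original: g = 0.6219, ΔT = 2.21/(1−0.6219) = 5.8450 K.
Without water-vapor: g' = 0.0519, ΔT' = 2.21/(1−0.0519) = 2.3310 K.
Change = 2.3310 − 5.8450 = -3.51 K.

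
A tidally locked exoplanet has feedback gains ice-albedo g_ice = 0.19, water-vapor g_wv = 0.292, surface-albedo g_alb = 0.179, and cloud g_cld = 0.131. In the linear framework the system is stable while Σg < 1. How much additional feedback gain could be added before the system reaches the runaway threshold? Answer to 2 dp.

Current total gain = 0.19 + 0.292 + 0.179 + 0.131 = 0.792.
Margin to runaway = 1 − 0.792 = 0.21.

0.21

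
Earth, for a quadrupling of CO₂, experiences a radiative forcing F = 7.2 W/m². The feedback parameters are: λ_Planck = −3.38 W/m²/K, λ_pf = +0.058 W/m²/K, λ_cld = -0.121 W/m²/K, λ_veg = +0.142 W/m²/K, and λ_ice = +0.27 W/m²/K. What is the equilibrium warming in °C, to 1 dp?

2.4 °C

Net feedback parameter λ = (−3.38) + (+0.058) + (-0.121) + (+0.142) + (+0.27) = -3.031 W/m²/K.
ΔT = −F/λ = −7.2/(-3.031) = 2.4 °C.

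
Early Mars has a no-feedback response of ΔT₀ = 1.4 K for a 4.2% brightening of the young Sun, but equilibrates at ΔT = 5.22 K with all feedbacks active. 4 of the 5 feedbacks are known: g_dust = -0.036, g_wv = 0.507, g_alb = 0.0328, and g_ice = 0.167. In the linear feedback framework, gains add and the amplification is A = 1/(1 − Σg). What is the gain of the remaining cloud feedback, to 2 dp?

0.06

Amplification A = ΔT/ΔT₀ = 5.22/1.4 = 3.729.
Total gain g = 1 − 1/A = 1 − 1/3.729 = 0.7318.
Known gains sum to -0.036 + 0.507 + 0.0328 + 0.167 = 0.6708.
g_cld = 0.7318 − 0.6708 = 0.06.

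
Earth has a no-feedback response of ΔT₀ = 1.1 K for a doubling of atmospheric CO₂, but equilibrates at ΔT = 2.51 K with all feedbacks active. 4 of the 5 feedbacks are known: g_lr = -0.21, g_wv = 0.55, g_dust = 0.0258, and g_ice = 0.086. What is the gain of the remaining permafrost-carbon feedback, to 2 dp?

0.11

Amplification A = ΔT/ΔT₀ = 2.51/1.1 = 2.282.
Total gain g = 1 − 1/A = 1 − 1/2.282 = 0.5618.
Known gains sum to -0.21 + 0.55 + 0.0258 + 0.086 = 0.4518.
g_pf = 0.5618 − 0.4518 = 0.11.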